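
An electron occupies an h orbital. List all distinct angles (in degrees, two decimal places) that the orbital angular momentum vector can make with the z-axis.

θ ∈ {24.09°, 43.09°, 56.79°, 68.58°, 79.48°, 90.00°, 100.52°, 111.42°, 123.21°, 136.91°, 155.91°}

For an h orbital, l = 5.
|L| = ℏ√(l(l+1)) = √30 ℏ.
cos θ = m_l/√30 for each m_l ∈ {-5, -4, -3, -2, -1, 0, 1, 2, 3, 4, 5}.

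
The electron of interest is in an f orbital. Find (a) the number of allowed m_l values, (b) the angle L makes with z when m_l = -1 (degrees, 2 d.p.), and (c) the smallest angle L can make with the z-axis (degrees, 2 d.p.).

For an f orbital, l = 3.
There are 2l+1 = 7 values of m_l.
For m_l = -1: cos θ = -1/√12, θ ≈ 106.78°.
cos θ_min = 3/√12, so θ_min ≈ 30.00°.

7 values; θ(m_l=-1) ≈ 106.78°; θ_min ≈ 30.00°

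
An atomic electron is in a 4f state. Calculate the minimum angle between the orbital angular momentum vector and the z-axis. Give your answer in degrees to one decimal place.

θ_min ≈ 30.0°

4f means n = 4, l = 3.
|L| = √(l(l+1)) ℏ = 2√3 ℏ.
The smallest angle corresponds to the largest L_z, i.e. m_l = l = 3, giving L_z = 3ℏ.
cos θ_min = 3/√12, so θ_min ≈ 30.0°.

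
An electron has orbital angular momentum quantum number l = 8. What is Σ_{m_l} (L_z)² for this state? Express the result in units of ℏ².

m_l ∈ {-8, -7, -6, -5, -4, -3, -2, -1, 0, 1, 2, 3, 4, 5, 6, 7, 8}.
Σ m_l² = l(l+1)(2l+1)/3 = 8·9·17/3 = 408.

Σ(L_z)² = 408 ℏ²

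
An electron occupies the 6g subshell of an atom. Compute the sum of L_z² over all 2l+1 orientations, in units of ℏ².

For 6g, l = 4.
The allowed m_l values are -4, -3, -2, -1, 0, 1, 2, 3, 4.
Σ m_l² = l(l+1)(2l+1)/3 = 4·5·9/3 = 60.

Σ(L_z)² = 60 ℏ²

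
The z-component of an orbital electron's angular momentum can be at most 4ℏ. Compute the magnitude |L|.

L_z,max = lℏ, so l = 4.
Then |L| = ℏ√(4·5) = 2√5 ℏ.

|L| = 2√5 ℏ ≈ 4.472ℏ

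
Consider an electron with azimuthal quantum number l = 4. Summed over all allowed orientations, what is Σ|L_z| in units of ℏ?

Σ|L_z| = 20 ℏ

The allowed m_l values are -4, -3, -2, -1, 0, 1, 2, 3, 4.
Σ|m_l| = 2(1+2+…+4) = 20.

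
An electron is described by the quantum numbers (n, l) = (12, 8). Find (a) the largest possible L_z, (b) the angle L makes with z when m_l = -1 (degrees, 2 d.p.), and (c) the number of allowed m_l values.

L_z,max = lℏ = 8ℏ.
For m_l = -1: cos θ = -1/√72, θ ≈ 96.77°.
There are 2l+1 = 17 values of m_l.

L_z,max = 8ℏ; θ(m_l=-1) ≈ 96.77°; 17 values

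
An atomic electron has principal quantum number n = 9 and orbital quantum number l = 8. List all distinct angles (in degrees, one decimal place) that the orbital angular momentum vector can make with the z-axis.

|L| = √(l(l+1)) ℏ = 6√2 ℏ.
cos θ = m_l/√72 for each m_l ∈ {-8, -7, -6, -5, -4, -3, -2, -1, 0, 1, 2, 3, 4, 5, 6, 7, 8}.

θ ∈ {19.5°, 34.4°, 45.0°, 53.9°, 61.9°, 69.3°, 76.4°, 83.2°, 90.0°, 96.8°, 103.6°, 110.7°, 118.1°, 126.1°, 135.0°, 145.6°, 160.5°}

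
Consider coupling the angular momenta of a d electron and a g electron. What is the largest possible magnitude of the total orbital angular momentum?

Angular momentum addition gives L = |l₁ − l₂|, …, l₁ + l₂.
Allowed values: L = 2, 3, 4, 5, 6.
The largest magnitude corresponds to L = 6: |L_tot| = ℏ√(6·7) = √42 ℏ.

|L_tot|_max = √42 ℏ ≈ 6.481ℏ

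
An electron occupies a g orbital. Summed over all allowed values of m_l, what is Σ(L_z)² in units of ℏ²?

A g state has l = 4.
m_l runs from −4 to 4, i.e. {-4, -3, -2, -1, 0, 1, 2, 3, 4}.
Summing m² from −4 to 4: Σ m_l² = 60.

Σ(L_z)² = 60 ℏ²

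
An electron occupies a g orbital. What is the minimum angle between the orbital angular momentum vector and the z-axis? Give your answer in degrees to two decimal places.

θ_min ≈ 26.57°

A g state has l = 4.
|L|² = l(l+1)ℏ² = 20ℏ², so |L| = 2√5 ℏ.
The smallest angle corresponds to the largest L_z, i.e. m_l = l = 4, giving L_z = 4ℏ.
cos θ_min = 4/√20, so θ_min ≈ 26.57°.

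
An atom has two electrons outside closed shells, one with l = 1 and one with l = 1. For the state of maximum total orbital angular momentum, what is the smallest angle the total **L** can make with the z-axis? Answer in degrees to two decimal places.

θ_min ≈ 35.26°

By the triangle rule, |l₁ − l₂| ≤ L ≤ l₁ + l₂.
Allowed values: L = 0, 1, 2.
The maximum is L = 2, with |L_tot| = ℏ√(2·3) = √6 ℏ.
The minimum angle with z is arccos(2/√6) ≈ 35.26°.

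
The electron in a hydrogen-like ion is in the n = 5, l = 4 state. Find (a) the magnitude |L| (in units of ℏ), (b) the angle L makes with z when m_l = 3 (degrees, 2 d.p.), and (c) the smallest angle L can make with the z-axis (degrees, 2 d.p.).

|L| = 2√5 ℏ ≈ 4.472ℏ; θ(m_l=3) ≈ 47.87°; θ_min ≈ 26.57°

|L| = ℏ√(4·5) = 2√5 ℏ ≈ 4.472ℏ.
For m_l = 3: cos θ = 3/√20, θ ≈ 47.87°.
cos θ_min = 4/√20, so θ_min ≈ 26.57°.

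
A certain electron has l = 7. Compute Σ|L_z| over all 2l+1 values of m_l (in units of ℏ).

m_l ∈ {-7, -6, -5, -4, -3, -2, -1, 0, 1, 2, 3, 4, 5, 6, 7}.
Σ|m_l| = l(l+1) = 56.

Σ|L_z| = 56 ℏ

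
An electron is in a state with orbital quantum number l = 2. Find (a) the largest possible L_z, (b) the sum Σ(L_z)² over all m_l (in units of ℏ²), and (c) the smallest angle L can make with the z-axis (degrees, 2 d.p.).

L_z,max = 2ℏ; Σ(L_z)² = 10 ℏ²; θ_min ≈ 35.26°

L_z,max = lℏ = 2ℏ.
Σ m_l² = 10, so Σ(L_z)² = 10 ℏ².
cos θ_min = 2/√6, so θ_min ≈ 35.26°.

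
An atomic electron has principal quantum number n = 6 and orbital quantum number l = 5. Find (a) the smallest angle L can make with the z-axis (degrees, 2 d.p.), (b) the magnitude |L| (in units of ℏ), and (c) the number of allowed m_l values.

θ_min ≈ 24.09°; |L| = √30 ℏ ≈ 5.477ℏ; 11 values

cos θ_min = 5/√30, so θ_min ≈ 24.09°.
|L| = ℏ√(5·6) = √30 ℏ ≈ 5.477ℏ.
There are 2l+1 = 11 values of m_l.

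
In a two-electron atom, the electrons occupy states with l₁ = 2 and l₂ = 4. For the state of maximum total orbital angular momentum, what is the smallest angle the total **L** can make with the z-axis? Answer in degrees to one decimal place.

By the triangle rule, |l₁ − l₂| ≤ L ≤ l₁ + l₂.
L ∈ {2, 3, 4, 5, 6}.
The maximum is L = 6, with |L_tot| = ℏ√(6·7) = √42 ℏ.
The minimum angle with z is arccos(6/√42) ≈ 22.2°.

θ_min ≈ 22.2°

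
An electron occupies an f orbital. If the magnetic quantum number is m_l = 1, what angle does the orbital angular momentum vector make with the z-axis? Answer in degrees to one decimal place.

θ ≈ 73.2°

For an f orbital, l = 3.
|L|² = l(l+1)ℏ² = 12ℏ², so |L| = 2√3 ℏ.
L_z = m_l ℏ = 1ℏ.
cos θ = L_z/|L| = 1/√12, so θ ≈ 73.2°.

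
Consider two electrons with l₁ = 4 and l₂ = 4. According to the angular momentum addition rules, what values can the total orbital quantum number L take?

The total orbital quantum number L ranges from |l₁ − l₂| to l₁ + l₂ in integer steps.
L ∈ {0, 1, 2, 3, 4, 5, 6, 7, 8}.

L = 0, 1, 2, 3, 4, 5, 6, 7, 8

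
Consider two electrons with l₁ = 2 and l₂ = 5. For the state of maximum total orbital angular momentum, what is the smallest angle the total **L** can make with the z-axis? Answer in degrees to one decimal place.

Angular momentum addition gives L = |l₁ − l₂|, …, l₁ + l₂.
So L can be 3, 4, 5, 6, 7.
The maximum is L = 7, with |L_tot| = ℏ√(7·8) = 2√14 ℏ.
The minimum angle with z is arccos(7/√56) ≈ 20.7°.

θ_min ≈ 20.7°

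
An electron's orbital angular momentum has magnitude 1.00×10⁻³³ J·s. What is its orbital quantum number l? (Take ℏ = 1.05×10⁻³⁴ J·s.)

l = 9

Dividing by ℏ: |L|/ℏ ≈ 9.524.
(|L|/ℏ)² = l(l+1) ≈ 90.70 ⇒ l = 9.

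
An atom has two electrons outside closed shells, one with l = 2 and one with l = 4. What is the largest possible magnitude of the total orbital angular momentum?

By the triangle rule, |l₁ − l₂| ≤ L ≤ l₁ + l₂.
So L can be 2, 3, 4, 5, 6.
The largest magnitude corresponds to L = 6: |L_tot| = ℏ√(6·7) = √42 ℏ.

|L_tot|_max = √42 ℏ ≈ 6.481ℏ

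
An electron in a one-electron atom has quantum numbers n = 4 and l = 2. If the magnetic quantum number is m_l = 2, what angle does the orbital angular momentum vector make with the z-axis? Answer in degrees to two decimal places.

θ ≈ 35.26°

|L| = √(l(l+1)) ℏ = √6 ℏ.
L_z = m_l ℏ = 2ℏ.
cos θ = L_z/|L| = 2/√6, so θ ≈ 35.26°.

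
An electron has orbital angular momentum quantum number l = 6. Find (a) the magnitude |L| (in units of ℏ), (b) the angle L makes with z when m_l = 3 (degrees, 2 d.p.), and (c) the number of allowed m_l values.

|L| = ℏ√(6·7) = √42 ℏ ≈ 6.481ℏ.
For m_l = 3: cos θ = 3/√42, θ ≈ 62.42°.
There are 2l+1 = 13 values of m_l.

|L| = √42 ℏ ≈ 6.481ℏ; θ(m_l=3) ≈ 62.42°; 13 values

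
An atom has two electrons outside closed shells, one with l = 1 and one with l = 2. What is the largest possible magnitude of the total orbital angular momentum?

|L_tot|_max = 2√3 ℏ ≈ 3.464ℏ

By the triangle rule, |l₁ − l₂| ≤ L ≤ l₁ + l₂.
Allowed values: L = 1, 2, 3.
The largest magnitude corresponds to L = 3: |L_tot| = ℏ√(3·4) = 2√3 ℏ.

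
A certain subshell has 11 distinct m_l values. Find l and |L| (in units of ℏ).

Since there are 2l+1 = 11 values of m_l, l = 5.
Then |L| = √(l(l+1)) ℏ = √30 ℏ.

l = 5, |L| = √30 ℏ ≈ 5.477ℏ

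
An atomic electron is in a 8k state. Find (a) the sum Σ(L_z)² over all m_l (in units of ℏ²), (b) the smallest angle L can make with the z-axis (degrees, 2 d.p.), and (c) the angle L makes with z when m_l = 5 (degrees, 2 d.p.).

Σ(L_z)² = 280 ℏ²; θ_min ≈ 20.70°; θ(m_l=5) ≈ 48.08°

For 8k, l = 7.
Σ m_l² = 280, so Σ(L_z)² = 280 ℏ².
cos θ_min = 7/√56, so θ_min ≈ 20.70°.
For m_l = 5: cos θ = 5/√56, θ ≈ 48.08°.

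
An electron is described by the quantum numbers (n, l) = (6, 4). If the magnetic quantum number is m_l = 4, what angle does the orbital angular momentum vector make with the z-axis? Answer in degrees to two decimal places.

|L|² = l(l+1)ℏ² = 20ℏ², so |L| = 2√5 ℏ.
L_z = m_l ℏ = 4ℏ.
cos θ = L_z/|L| = 4/√20, so θ ≈ 26.57°.

θ ≈ 26.57°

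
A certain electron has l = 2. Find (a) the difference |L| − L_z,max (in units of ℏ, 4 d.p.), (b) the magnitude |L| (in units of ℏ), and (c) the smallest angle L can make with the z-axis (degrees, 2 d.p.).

|L| − L_z,max = (√6 − 2)ℏ ≈ 0.4495ℏ.
|L| = ℏ√(2·3) = √6 ℏ ≈ 2.449ℏ.
cos θ_min = 2/√6, so θ_min ≈ 35.26°.

|L|−L_z,max ≈ 0.4495ℏ; |L| = √6 ℏ ≈ 2.449ℏ; θ_min ≈ 35.26°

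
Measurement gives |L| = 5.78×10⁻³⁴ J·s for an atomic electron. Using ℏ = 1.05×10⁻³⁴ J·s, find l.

l = 5

In units of ℏ, |L| ≈ 5.505.
(|L|/ℏ)² = l(l+1) ≈ 30.30 ⇒ l = 5.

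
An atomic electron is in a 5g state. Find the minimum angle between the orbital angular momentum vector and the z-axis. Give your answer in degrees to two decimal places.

θ_min ≈ 26.57°

5g means n = 5, l = 4.
|L|² = l(l+1)ℏ² = 20ℏ², so |L| = 2√5 ℏ.
The smallest angle corresponds to the largest L_z, i.e. m_l = l = 4, giving L_z = 4ℏ.
cos θ_min = 4/√20, so θ_min ≈ 26.57°.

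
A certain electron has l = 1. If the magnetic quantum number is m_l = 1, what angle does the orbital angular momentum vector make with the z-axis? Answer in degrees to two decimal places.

θ ≈ 45.00°

|L| = √(l(l+1)) ℏ = √2 ℏ.
L_z = m_l ℏ = 1ℏ.
cos θ = L_z/|L| = 1/√2, so θ ≈ 45.00°.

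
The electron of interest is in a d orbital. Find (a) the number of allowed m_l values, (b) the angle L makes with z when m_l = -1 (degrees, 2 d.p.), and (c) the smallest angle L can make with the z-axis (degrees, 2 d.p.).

5 values; θ(m_l=-1) ≈ 114.09°; θ_min ≈ 35.26°

The letter d corresponds to l = 2.
There are 2l+1 = 5 values of m_l.
For m_l = -1: cos θ = -1/√6, θ ≈ 114.09°.
cos θ_min = 2/√6, so θ_min ≈ 35.26°.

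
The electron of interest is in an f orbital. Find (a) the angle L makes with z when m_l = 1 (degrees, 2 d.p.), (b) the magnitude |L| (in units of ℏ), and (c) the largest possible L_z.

θ(m_l=1) ≈ 73.22°; |L| = 2√3 ℏ ≈ 3.464ℏ; L_z,max = 3ℏ

For an f orbital, l = 3.
For m_l = 1: cos θ = 1/√12, θ ≈ 73.22°.
|L| = ℏ√(3·4) = 2√3 ℏ ≈ 3.464ℏ.
L_z,max = lℏ = 3ℏ.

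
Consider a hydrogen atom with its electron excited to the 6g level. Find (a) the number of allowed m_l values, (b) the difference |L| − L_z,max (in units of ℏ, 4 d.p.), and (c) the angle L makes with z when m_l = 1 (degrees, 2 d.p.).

9 values; |L|−L_z,max ≈ 0.4721ℏ; θ(m_l=1) ≈ 77.08°

The 6g level has l = 4.
There are 2l+1 = 9 values of m_l.
|L| − L_z,max = (2√5 − 4)ℏ ≈ 0.4721ℏ.
For m_l = 1: cos θ = 1/√20, θ ≈ 77.08°.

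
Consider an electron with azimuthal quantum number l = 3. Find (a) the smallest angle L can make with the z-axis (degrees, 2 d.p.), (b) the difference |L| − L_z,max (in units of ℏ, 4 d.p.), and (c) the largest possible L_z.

cos θ_min = 3/√12, so θ_min ≈ 30.00°.
|L| − L_z,max = (2√3 − 3)ℏ ≈ 0.4641ℏ.
L_z,max = lℏ = 3ℏ.

θ_min ≈ 30.00°; |L|−L_z,max ≈ 0.4641ℏ; L_z,max = 3ℏ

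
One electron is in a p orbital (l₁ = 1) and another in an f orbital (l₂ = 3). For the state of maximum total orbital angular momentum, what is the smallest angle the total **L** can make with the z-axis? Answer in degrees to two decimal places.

L runs from |1 − 3| = 2 to 1 + 3 = 4.
Allowed values: L = 2, 3, 4.
The maximum is L = 4, with |L_tot| = ℏ√(4·5) = 2√5 ℏ.
The minimum angle with z is arccos(4/√20) ≈ 26.57°.

θ_min ≈ 26.57°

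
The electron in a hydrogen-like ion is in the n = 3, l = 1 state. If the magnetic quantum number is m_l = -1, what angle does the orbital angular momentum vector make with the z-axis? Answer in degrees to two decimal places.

|L|² = l(l+1)ℏ² = 2ℏ², so |L| = √2 ℏ.
L_z = m_l ℏ = −1ℏ.
cos θ = L_z/|L| = -1/√2, so θ ≈ 135.00°.

θ ≈ 135.00°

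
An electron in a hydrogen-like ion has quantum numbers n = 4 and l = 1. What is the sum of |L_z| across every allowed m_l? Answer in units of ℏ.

Σ|L_z| = 2 ℏ

m_l ∈ {-1, 0, 1}.
Σ|m_l| = 2(1+2+…+1) = 2.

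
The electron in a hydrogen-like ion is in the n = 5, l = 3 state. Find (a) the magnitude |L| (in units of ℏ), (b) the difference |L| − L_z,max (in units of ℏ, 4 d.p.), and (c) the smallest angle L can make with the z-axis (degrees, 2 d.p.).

|L| = ℏ√(3·4) = 2√3 ℏ ≈ 3.464ℏ.
|L| − L_z,max = (2√3 − 3)ℏ ≈ 0.4641ℏ.
cos θ_min = 3/√12, so θ_min ≈ 30.00°.

|L| = 2√3 ℏ ≈ 3.464ℏ; |L|−L_z,max ≈ 0.4641ℏ; θ_min ≈ 30.00°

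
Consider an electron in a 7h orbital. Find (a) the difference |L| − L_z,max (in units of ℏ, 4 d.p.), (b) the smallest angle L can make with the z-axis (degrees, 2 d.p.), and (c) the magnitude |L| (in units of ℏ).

|L|−L_z,max ≈ 0.4772ℏ; θ_min ≈ 24.09°; |L| = √30 ℏ ≈ 5.477ℏ

7h means n = 7, l = 5.
|L| − L_z,max = (√30 − 5)ℏ ≈ 0.4772ℏ.
cos θ_min = 5/√30, so θ_min ≈ 24.09°.
|L| = ℏ√(5·6) = √30 ℏ ≈ 5.477ℏ.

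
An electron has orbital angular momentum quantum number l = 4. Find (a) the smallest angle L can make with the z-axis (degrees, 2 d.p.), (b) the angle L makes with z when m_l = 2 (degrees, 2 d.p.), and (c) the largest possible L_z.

θ_min ≈ 26.57°; θ(m_l=2) ≈ 63.43°; L_z,max = 4ℏ

cos θ_min = 4/√20, so θ_min ≈ 26.57°.
For m_l = 2: cos θ = 2/√20, θ ≈ 63.43°.
L_z,max = lℏ = 4ℏ.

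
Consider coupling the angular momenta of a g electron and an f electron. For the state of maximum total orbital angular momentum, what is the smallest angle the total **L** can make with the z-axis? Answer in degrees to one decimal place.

θ_min ≈ 20.7°

The total orbital quantum number L ranges from |l₁ − l₂| to l₁ + l₂ in integer steps.
Allowed values: L = 1, 2, 3, 4, 5, 6, 7.
The maximum is L = 7, with |L_tot| = ℏ√(7·8) = 2√14 ℏ.
The minimum angle with z is arccos(7/√56) ≈ 20.7°.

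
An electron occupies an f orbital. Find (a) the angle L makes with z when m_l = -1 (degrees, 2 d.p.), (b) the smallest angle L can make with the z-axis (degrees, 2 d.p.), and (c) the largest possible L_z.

θ(m_l=-1) ≈ 106.78°; θ_min ≈ 30.00°; L_z,max = 3ℏ

For an f orbital, l = 3.
For m_l = -1: cos θ = -1/√12, θ ≈ 106.78°.
cos θ_min = 3/√12, so θ_min ≈ 30.00°.
L_z,max = lℏ = 3ℏ.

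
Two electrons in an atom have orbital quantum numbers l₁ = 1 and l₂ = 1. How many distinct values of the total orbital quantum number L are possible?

3

L runs from |1 − 1| = 0 to 1 + 1 = 2.
L ∈ {0, 1, 2}.
That is 3 values.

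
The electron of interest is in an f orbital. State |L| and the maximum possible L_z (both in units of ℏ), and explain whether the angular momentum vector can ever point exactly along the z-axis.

No: L_z,max = 3ℏ < |L| = 2√3 ℏ ≈ 3.464ℏ

The letter f corresponds to l = 3.
|L| = 2√3 ℏ ≈ 3.4641ℏ, while L_z,max = lℏ = 3ℏ.
Since |L| > L_z,max, the vector can never point exactly along z; the closest it comes is θ_min = arccos(3/√12) ≈ 30.0°.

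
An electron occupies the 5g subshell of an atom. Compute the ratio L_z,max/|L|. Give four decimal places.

The 5g subshell has l = 4.
|L| = 2√5 ℏ ≈ 4.4721ℏ, while L_z,max = lℏ = 4ℏ.
L_z,max/|L| = 4/√20 = 0.8944.

L_z,max/|L| = 0.8944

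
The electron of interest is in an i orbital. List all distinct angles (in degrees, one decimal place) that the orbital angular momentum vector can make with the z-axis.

θ ∈ {22.2°, 39.5°, 51.9°, 62.4°, 72.0°, 81.1°, 90.0°, 98.9°, 108.0°, 117.6°, 128.1°, 140.5°, 157.8°}

The letter i corresponds to l = 6.
|L| = √(l(l+1)) ℏ = √42 ℏ.
cos θ = m_l/√42 for each m_l ∈ {-6, -5, -4, -3, -2, -1, 0, 1, 2, 3, 4, 5, 6}.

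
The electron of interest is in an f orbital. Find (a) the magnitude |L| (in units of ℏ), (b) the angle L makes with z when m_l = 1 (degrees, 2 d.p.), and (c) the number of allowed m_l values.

|L| = 2√3 ℏ ≈ 3.464ℏ; θ(m_l=1) ≈ 73.22°; 7 values

The letter f corresponds to l = 3.
|L| = ℏ√(3·4) = 2√3 ℏ ≈ 3.464ℏ.
For m_l = 1: cos θ = 1/√12, θ ≈ 73.22°.
There are 2l+1 = 7 values of m_l.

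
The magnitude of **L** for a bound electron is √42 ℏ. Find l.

(|L|/ℏ)² = l(l+1) = 42.
The positive root is l = 6.

l = 6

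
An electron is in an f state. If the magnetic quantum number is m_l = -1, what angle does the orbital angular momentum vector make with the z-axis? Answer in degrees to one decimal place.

The letter f corresponds to l = 3.
|L| = √(l(l+1)) ℏ = 2√3 ℏ.
L_z = m_l ℏ = −1ℏ.
cos θ = L_z/|L| = -1/√12, so θ ≈ 106.8°.

θ ≈ 106.8°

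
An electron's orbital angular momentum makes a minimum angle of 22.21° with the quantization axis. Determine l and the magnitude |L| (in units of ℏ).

l = 6, |L| = √42 ℏ ≈ 6.481ℏ

At minimum angle, m_l = l, so cos θ = l/√(l(l+1)); cos²θ = l/(l+1) = 0.8571.
Solving: l = 6.
Then |L| = ℏ√(6·7) = √42 ℏ.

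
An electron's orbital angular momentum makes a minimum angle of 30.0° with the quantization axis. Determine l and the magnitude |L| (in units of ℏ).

l = 3, |L| = 2√3 ℏ ≈ 3.464ℏ

cos²θ_min = l/(l+1) = 0.7500.
Thus l = 0.7500/(1 − 0.7500) ≈ 3.
Then |L| = ℏ√(3·4) = 2√3 ℏ.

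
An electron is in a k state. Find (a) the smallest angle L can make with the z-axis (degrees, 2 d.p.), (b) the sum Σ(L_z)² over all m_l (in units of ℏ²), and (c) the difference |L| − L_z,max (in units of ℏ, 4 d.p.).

For a k orbital, l = 7.
cos θ_min = 7/√56, so θ_min ≈ 20.70°.
Σ m_l² = 280, so Σ(L_z)² = 280 ℏ².
|L| − L_z,max = (2√14 − 7)ℏ ≈ 0.4833ℏ.

θ_min ≈ 20.70°; Σ(L_z)² = 280 ℏ²; |L|−L_z,max ≈ 0.4833ℏ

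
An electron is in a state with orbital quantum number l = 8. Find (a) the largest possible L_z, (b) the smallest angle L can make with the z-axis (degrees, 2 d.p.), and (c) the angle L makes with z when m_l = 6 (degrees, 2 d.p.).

L_z,max = lℏ = 8ℏ.
cos θ_min = 8/√72, so θ_min ≈ 19.47°.
For m_l = 6: cos θ = 6/√72, θ ≈ 45.00°.

L_z,max = 8ℏ; θ_min ≈ 19.47°; θ(m_l=6) ≈ 45.00°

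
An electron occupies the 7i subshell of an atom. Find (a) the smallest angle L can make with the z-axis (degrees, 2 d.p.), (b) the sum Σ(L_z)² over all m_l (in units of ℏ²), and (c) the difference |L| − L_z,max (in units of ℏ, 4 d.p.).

θ_min ≈ 22.21°; Σ(L_z)² = 182 ℏ²; |L|−L_z,max ≈ 0.4807ℏ

7i means n = 7, l = 6.
cos θ_min = 6/√42, so θ_min ≈ 22.21°.
Σ m_l² = 182, so Σ(L_z)² = 182 ℏ².
|L| − L_z,max = (√42 − 6)ℏ ≈ 0.4807ℏ.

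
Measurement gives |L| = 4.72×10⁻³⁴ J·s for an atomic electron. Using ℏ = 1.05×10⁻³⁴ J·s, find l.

Dividing by ℏ: |L|/ℏ ≈ 4.495.
l(l+1) ≈ 4.495² ≈ 20.21, so l = 4.

l = 4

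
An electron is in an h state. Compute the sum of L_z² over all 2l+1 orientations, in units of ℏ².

Σ(L_z)² = 110 ℏ²

The letter h corresponds to l = 5.
m_l ∈ {-5, -4, -3, -2, -1, 0, 1, 2, 3, 4, 5}.
Σ m_l² = l(l+1)(2l+1)/3 = 5·6·11/3 = 110.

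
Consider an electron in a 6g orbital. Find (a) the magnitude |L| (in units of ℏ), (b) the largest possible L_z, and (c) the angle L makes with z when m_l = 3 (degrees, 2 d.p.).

|L| = 2√5 ℏ ≈ 4.472ℏ; L_z,max = 4ℏ; θ(m_l=3) ≈ 47.87°

6g means n = 6, l = 4.
|L| = ℏ√(4·5) = 2√5 ℏ ≈ 4.472ℏ.
L_z,max = lℏ = 4ℏ.
For m_l = 3: cos θ = 3/√20, θ ≈ 47.87°.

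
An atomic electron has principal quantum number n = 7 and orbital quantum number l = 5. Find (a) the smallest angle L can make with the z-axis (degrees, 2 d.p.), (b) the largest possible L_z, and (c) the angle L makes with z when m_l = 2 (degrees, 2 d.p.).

cos θ_min = 5/√30, so θ_min ≈ 24.09°.
L_z,max = lℏ = 5ℏ.
For m_l = 2: cos θ = 2/√30, θ ≈ 68.58°.

θ_min ≈ 24.09°; L_z,max = 5ℏ; θ(m_l=2) ≈ 68.58°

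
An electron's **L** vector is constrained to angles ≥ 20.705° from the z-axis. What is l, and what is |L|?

cos θ_min = l/√(l(l+1)) = √(l/(l+1)), so l/(l+1) = cos²(20.705°) = 0.8750.
l = cos²θ/sin²θ ≈ 7.
Then |L| = ℏ√(7·8) = 2√14 ℏ.

l = 7, |L| = 2√14 ℏ ≈ 7.483ℏ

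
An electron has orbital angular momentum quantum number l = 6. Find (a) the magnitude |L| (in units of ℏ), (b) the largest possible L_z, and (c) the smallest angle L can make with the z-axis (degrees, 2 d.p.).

|L| = ℏ√(6·7) = √42 ℏ ≈ 6.481ℏ.
L_z,max = lℏ = 6ℏ.
cos θ_min = 6/√42, so θ_min ≈ 22.21°.

|L| = √42 ℏ ≈ 6.481ℏ; L_z,max = 6ℏ; θ_min ≈ 22.21°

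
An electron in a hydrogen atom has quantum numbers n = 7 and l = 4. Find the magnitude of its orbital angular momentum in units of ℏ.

|L| = ℏ√(l(l+1)) = ℏ√(4·5) = 2√5 ℏ

|L| = 2√5 ℏ ≈ 4.472ℏ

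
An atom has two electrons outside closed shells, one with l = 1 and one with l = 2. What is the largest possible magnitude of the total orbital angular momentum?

The total orbital quantum number L ranges from |l₁ − l₂| to l₁ + l₂ in integer steps.
L ∈ {1, 2, 3}.
The largest magnitude corresponds to L = 3: |L_tot| = ℏ√(3·4) = 2√3 ℏ.

|L_tot|_max = 2√3 ℏ ≈ 3.464ℏ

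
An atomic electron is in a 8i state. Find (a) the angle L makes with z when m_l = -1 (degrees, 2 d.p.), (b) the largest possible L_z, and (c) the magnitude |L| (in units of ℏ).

θ(m_l=-1) ≈ 98.88°; L_z,max = 6ℏ; |L| = √42 ℏ ≈ 6.481ℏ

8i means n = 8, l = 6.
For m_l = -1: cos θ = -1/√42, θ ≈ 98.88°.
L_z,max = lℏ = 6ℏ.
|L| = ℏ√(6·7) = √42 ℏ ≈ 6.481ℏ.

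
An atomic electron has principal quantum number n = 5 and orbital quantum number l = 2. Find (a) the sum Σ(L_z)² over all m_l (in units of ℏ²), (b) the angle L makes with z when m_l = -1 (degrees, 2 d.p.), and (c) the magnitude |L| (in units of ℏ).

Σ m_l² = 10, so Σ(L_z)² = 10 ℏ².
For m_l = -1: cos θ = -1/√6, θ ≈ 114.09°.
|L| = ℏ√(2·3) = √6 ℏ ≈ 2.449ℏ.

Σ(L_z)² = 10 ℏ²; θ(m_l=-1) ≈ 114.09°; |L| = √6 ℏ ≈ 2.449ℏ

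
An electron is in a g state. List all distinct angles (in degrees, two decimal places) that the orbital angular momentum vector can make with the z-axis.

θ ∈ {26.57°, 47.87°, 63.43°, 77.08°, 90.00°, 102.92°, 116.57°, 132.13°, 153.43°}

The letter g corresponds to l = 4.
|L| = ℏ√(l(l+1)) = 2√5 ℏ.
cos θ = m_l/√20 for each m_l ∈ {-4, -3, -2, -1, 0, 1, 2, 3, 4}.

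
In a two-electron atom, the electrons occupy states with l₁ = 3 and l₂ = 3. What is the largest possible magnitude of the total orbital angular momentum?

By the triangle rule, |l₁ − l₂| ≤ L ≤ l₁ + l₂.
L ∈ {0, 1, 2, 3, 4, 5, 6}.
The largest magnitude corresponds to L = 6: |L_tot| = ℏ√(6·7) = √42 ℏ.

|L_tot|_max = √42 ℏ ≈ 6.481ℏ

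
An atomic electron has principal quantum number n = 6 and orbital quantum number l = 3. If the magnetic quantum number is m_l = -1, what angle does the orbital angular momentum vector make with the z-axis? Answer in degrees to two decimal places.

|L| = √(l(l+1)) ℏ = 2√3 ℏ.
L_z = m_l ℏ = −1ℏ.
cos θ = L_z/|L| = -1/√12, so θ ≈ 106.78°.

θ ≈ 106.78°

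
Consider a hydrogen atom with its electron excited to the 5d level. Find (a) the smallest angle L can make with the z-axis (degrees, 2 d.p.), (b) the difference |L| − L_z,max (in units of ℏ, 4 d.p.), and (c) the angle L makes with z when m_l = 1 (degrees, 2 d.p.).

The 5d level has l = 2.
cos θ_min = 2/√6, so θ_min ≈ 35.26°.
|L| − L_z,max = (√6 − 2)ℏ ≈ 0.4495ℏ.
For m_l = 1: cos θ = 1/√6, θ ≈ 65.91°.

θ_min ≈ 35.26°; |L|−L_z,max ≈ 0.4495ℏ; θ(m_l=1) ≈ 65.91°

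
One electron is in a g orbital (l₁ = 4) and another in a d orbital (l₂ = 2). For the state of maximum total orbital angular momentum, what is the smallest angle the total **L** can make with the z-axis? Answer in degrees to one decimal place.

Angular momentum addition gives L = |l₁ − l₂|, …, l₁ + l₂.
So L can be 2, 3, 4, 5, 6.
The maximum is L = 6, with |L_tot| = ℏ√(6·7) = √42 ℏ.
The minimum angle with z is arccos(6/√42) ≈ 22.2°.

θ_min ≈ 22.2°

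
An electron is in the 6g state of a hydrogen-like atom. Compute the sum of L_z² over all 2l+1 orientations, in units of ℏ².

The 6g subshell has l = 4.
The allowed m_l values are -4, -3, -2, -1, 0, 1, 2, 3, 4.
Summing m² from −4 to 4: Σ m_l² = 60.

Σ(L_z)² = 60 ℏ²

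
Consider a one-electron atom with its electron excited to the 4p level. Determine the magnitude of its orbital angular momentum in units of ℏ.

The 4p level has l = 1.
|L| = ℏ√(l(l+1)) = ℏ√(1·2) = √2 ℏ

|L| = √2 ℏ ≈ 1.414ℏ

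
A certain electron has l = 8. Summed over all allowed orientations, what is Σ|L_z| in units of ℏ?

Σ|L_z| = 72 ℏ

m_l runs from −8 to 8, i.e. {-8, -7, -6, -5, -4, -3, -2, -1, 0, 1, 2, 3, 4, 5, 6, 7, 8}.
Σ|m_l| = 2(1+2+…+8) = 72.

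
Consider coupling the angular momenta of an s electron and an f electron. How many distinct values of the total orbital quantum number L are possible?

1

The total orbital quantum number L ranges from |l₁ − l₂| to l₁ + l₂ in integer steps.
L ∈ {3}.
That is 1 value.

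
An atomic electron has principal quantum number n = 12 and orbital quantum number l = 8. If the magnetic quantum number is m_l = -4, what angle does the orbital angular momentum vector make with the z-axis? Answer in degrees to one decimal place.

θ ≈ 118.1°

|L|² = l(l+1)ℏ² = 72ℏ², so |L| = 6√2 ℏ.
L_z = m_l ℏ = −4ℏ.
cos θ = L_z/|L| = -4/√72, so θ ≈ 118.1°.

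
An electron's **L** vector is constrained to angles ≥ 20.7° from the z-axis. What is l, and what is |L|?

At minimum angle, m_l = l, so cos θ = l/√(l(l+1)); cos²θ = l/(l+1) = 0.8751.
Thus l = 0.8751/(1 − 0.8751) ≈ 7.
Then |L| = ℏ√(7·8) = 2√14 ℏ.

l = 7, |L| = 2√14 ℏ ≈ 7.483ℏ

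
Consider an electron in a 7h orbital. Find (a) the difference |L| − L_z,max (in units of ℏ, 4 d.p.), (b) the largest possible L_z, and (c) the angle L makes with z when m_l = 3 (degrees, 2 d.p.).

|L|−L_z,max ≈ 0.4772ℏ; L_z,max = 5ℏ; θ(m_l=3) ≈ 56.79°

For 7h, l = 5.
|L| − L_z,max = (√30 − 5)ℏ ≈ 0.4772ℏ.
L_z,max = lℏ = 5ℏ.
For m_l = 3: cos θ = 3/√30, θ ≈ 56.79°.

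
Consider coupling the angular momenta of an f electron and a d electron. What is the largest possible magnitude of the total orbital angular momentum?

|L_tot|_max = √30 ℏ ≈ 5.477ℏ

By the triangle rule, |l₁ − l₂| ≤ L ≤ l₁ + l₂.
Allowed values: L = 1, 2, 3, 4, 5.
The largest magnitude corresponds to L = 5: |L_tot| = ℏ√(5·6) = √30 ℏ.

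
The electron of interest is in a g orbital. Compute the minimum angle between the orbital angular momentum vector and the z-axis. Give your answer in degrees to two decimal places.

A g state has l = 4.
|L| = √(l(l+1)) ℏ = 2√5 ℏ.
The smallest angle corresponds to the largest L_z, i.e. m_l = l = 4, giving L_z = 4ℏ.
cos θ_min = 4/√20, so θ_min ≈ 26.57°.

θ_min ≈ 26.57°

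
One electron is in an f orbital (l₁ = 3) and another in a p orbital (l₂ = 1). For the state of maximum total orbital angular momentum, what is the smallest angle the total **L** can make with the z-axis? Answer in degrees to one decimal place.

L runs from |3 − 1| = 2 to 3 + 1 = 4.
L ∈ {2, 3, 4}.
The maximum is L = 4, with |L_tot| = ℏ√(4·5) = 2√5 ℏ.
The minimum angle with z is arccos(4/√20) ≈ 26.6°.

θ_min ≈ 26.6°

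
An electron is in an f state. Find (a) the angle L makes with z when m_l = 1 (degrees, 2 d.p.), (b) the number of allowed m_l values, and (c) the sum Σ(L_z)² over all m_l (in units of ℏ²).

θ(m_l=1) ≈ 73.22°; 7 values; Σ(L_z)² = 28 ℏ²

The letter f corresponds to l = 3.
For m_l = 1: cos θ = 1/√12, θ ≈ 73.22°.
There are 2l+1 = 7 values of m_l.
Σ m_l² = 28, so Σ(L_z)² = 28 ℏ².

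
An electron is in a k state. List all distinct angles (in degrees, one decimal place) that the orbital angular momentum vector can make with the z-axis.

For a k orbital, l = 7.
|L| = ℏ√(l(l+1)) = 2√14 ℏ.
cos θ = m_l/√56 for each m_l ∈ {-7, -6, -5, -4, -3, -2, -1, 0, 1, 2, 3, 4, 5, 6, 7}.

θ ∈ {20.7°, 36.7°, 48.1°, 57.7°, 66.4°, 74.5°, 82.3°, 90.0°, 97.7°, 105.5°, 113.6°, 122.3°, 131.9°, 143.3°, 159.3°}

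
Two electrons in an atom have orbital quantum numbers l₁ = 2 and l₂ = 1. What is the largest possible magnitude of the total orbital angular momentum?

The total orbital quantum number L ranges from |l₁ − l₂| to l₁ + l₂ in integer steps.
So L can be 1, 2, 3.
The largest magnitude corresponds to L = 3: |L_tot| = ℏ√(3·4) = 2√3 ℏ.

|L_tot|_max = 2√3 ℏ ≈ 3.464ℏ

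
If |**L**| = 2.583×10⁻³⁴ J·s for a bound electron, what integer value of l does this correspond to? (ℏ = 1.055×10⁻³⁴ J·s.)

Dividing by ℏ: |L|/ℏ ≈ 2.448.
(|L|/ℏ)² = l(l+1) ≈ 5.99 ⇒ l = 2.

l = 2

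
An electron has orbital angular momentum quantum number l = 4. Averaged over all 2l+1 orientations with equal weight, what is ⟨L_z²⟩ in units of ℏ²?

m_l runs from −4 to 4, i.e. {-4, -3, -2, -1, 0, 1, 2, 3, 4}.
Average of L_z² over 9 states: 60/9 ℏ² = 6.667 ℏ².

⟨L_z²⟩ = 6.667 ℏ²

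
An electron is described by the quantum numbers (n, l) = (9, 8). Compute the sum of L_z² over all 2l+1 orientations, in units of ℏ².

The allowed m_l values are -8, -7, -6, -5, -4, -3, -2, -1, 0, 1, 2, 3, 4, 5, 6, 7, 8.
Summing m² from −8 to 8: Σ m_l² = 408.

Σ(L_z)² = 408 ℏ²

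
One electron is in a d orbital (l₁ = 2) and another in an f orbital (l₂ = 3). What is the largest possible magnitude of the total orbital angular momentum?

Angular momentum addition gives L = |l₁ − l₂|, …, l₁ + l₂.
So L can be 1, 2, 3, 4, 5.
The largest magnitude corresponds to L = 5: |L_tot| = ℏ√(5·6) = √30 ℏ.

|L_tot|_max = √30 ℏ ≈ 5.477ℏ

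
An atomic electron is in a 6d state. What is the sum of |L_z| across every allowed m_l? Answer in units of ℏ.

The 6d subshell has l = 2.
m_l ∈ {-2, -1, 0, 1, 2}.
Σ|m_l| = l(l+1) = 6.

Σ|L_z| = 6 ℏ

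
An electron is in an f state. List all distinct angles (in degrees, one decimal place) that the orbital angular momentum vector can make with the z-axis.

The letter f corresponds to l = 3.
|L| = ℏ√(l(l+1)) = 2√3 ℏ.
cos θ = m_l/√12 for each m_l ∈ {-3, -2, -1, 0, 1, 2, 3}.

θ ∈ {30.0°, 54.7°, 73.2°, 90.0°, 106.8°, 125.3°, 150.0°}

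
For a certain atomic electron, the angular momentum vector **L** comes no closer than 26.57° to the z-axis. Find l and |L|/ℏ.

l = 4, |L| = 2√5 ℏ ≈ 4.472ℏ

At minimum angle, m_l = l, so cos θ = l/√(l(l+1)); cos²θ = l/(l+1) = 0.7999.
l = cos²θ/sin²θ ≈ 4.
Then |L| = ℏ√(4·5) = 2√5 ℏ.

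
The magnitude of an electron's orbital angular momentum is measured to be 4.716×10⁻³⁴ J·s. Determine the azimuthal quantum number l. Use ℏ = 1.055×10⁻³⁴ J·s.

l = 4

Dividing by ℏ: |L|/ℏ ≈ 4.470.
Set l(l+1) = 19.98; the integer solution is l = 4.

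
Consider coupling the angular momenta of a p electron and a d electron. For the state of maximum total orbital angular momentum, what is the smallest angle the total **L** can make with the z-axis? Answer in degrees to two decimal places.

L runs from |1 − 2| = 1 to 1 + 2 = 3.
Allowed values: L = 1, 2, 3.
The maximum is L = 3, with |L_tot| = ℏ√(3·4) = 2√3 ℏ.
The minimum angle with z is arccos(3/√12) ≈ 30.00°.

θ_min ≈ 30.00°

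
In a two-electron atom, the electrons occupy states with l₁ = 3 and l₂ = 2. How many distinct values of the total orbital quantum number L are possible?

5

L runs from |3 − 2| = 1 to 3 + 2 = 5.
Allowed values: L = 1, 2, 3, 4, 5.
That is 5 values.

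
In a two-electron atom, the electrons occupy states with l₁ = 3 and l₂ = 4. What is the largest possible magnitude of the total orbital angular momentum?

Angular momentum addition gives L = |l₁ − l₂|, …, l₁ + l₂.
L ∈ {1, 2, 3, 4, 5, 6, 7}.
The largest magnitude corresponds to L = 7: |L_tot| = ℏ√(7·8) = 2√14 ℏ.

|L_tot|_max = 2√14 ℏ ≈ 7.483ℏ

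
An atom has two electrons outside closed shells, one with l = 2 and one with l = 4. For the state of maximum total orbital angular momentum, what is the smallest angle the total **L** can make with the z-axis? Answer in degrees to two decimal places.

θ_min ≈ 22.21°

The total orbital quantum number L ranges from |l₁ − l₂| to l₁ + l₂ in integer steps.
So L can be 2, 3, 4, 5, 6.
The maximum is L = 6, with |L_tot| = ℏ√(6·7) = √42 ℏ.
The minimum angle with z is arccos(6/√42) ≈ 22.21°.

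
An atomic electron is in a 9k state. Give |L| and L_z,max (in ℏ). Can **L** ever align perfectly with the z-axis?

9k means n = 9, l = 7.
|L| = 2√14 ℏ ≈ 7.4833ℏ, while L_z,max = lℏ = 7ℏ.
Since |L| > L_z,max, the vector can never point exactly along z; the closest it comes is θ_min = arccos(7/√56) ≈ 20.7°.

No: L_z,max = 7ℏ < |L| = 2√14 ℏ ≈ 7.483ℏ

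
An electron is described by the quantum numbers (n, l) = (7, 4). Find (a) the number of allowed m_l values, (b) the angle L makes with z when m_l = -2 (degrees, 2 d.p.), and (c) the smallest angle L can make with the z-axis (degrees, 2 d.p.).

9 values; θ(m_l=-2) ≈ 116.57°; θ_min ≈ 26.57°

There are 2l+1 = 9 values of m_l.
For m_l = -2: cos θ = -2/√20, θ ≈ 116.57°.
cos θ_min = 4/√20, so θ_min ≈ 26.57°.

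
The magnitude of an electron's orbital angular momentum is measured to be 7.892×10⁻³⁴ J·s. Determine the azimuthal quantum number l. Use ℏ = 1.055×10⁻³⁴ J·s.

l = 7

Dividing by ℏ: |L|/ℏ ≈ 7.481.
Set l(l+1) = 55.96; the integer solution is l = 7.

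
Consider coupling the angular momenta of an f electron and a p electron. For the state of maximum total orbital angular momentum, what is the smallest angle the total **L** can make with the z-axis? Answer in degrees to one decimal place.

θ_min ≈ 26.6°

Angular momentum addition gives L = |l₁ − l₂|, …, l₁ + l₂.
L ∈ {2, 3, 4}.
The maximum is L = 4, with |L_tot| = ℏ√(4·5) = 2√5 ℏ.
The minimum angle with z is arccos(4/√20) ≈ 26.6°.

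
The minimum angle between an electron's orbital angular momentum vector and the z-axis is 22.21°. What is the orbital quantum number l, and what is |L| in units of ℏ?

l = 6, |L| = √42 ℏ ≈ 6.481ℏ

At minimum angle, m_l = l, so cos θ = l/√(l(l+1)); cos²θ = l/(l+1) = 0.8571.
l = cos²θ/sin²θ ≈ 6.
Then |L| = ℏ√(6·7) = √42 ℏ.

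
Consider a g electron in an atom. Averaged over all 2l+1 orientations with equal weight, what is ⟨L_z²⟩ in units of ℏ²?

A g state has l = 4.
m_l runs from −4 to 4, i.e. {-4, -3, -2, -1, 0, 1, 2, 3, 4}.
Average of L_z² over 9 states: 60/9 ℏ² = 6.667 ℏ².

⟨L_z²⟩ = 6.667 ℏ²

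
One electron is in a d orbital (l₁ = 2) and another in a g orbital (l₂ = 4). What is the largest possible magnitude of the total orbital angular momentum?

|L_tot|_max = √42 ℏ ≈ 6.481ℏ

By the triangle rule, |l₁ − l₂| ≤ L ≤ l₁ + l₂.
Allowed values: L = 2, 3, 4, 5, 6.
The largest magnitude corresponds to L = 6: |L_tot| = ℏ√(6·7) = √42 ℏ.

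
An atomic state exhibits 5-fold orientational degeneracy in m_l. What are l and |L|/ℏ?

2l + 1 = 5 ⇒ l = 2.
|L| = ℏ√(l(l+1)) = ℏ√(2·3) = √6 ℏ.

l = 2, |L| = √6 ℏ ≈ 2.449ℏ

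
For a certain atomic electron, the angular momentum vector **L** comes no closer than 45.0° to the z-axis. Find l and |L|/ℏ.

At minimum angle, m_l = l, so cos θ = l/√(l(l+1)); cos²θ = l/(l+1) = 0.5000.
Solving: l = 1.
Then |L| = ℏ√(1·2) = √2 ℏ.

l = 1, |L| = √2 ℏ ≈ 1.414ℏ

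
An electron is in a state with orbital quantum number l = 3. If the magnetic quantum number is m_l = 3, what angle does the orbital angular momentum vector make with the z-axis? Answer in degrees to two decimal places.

θ ≈ 30.00°

|L| = ℏ√(l(l+1)) = 2√3 ℏ.
L_z = m_l ℏ = 3ℏ.
cos θ = L_z/|L| = 3/√12, so θ ≈ 30.00°.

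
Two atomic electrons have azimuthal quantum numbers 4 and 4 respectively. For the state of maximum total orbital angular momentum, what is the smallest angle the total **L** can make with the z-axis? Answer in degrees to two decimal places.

By the triangle rule, |l₁ − l₂| ≤ L ≤ l₁ + l₂.
Allowed values: L = 0, 1, 2, 3, 4, 5, 6, 7, 8.
The maximum is L = 8, with |L_tot| = ℏ√(8·9) = 6√2 ℏ.
The minimum angle with z is arccos(8/√72) ≈ 19.47°.

θ_min ≈ 19.47°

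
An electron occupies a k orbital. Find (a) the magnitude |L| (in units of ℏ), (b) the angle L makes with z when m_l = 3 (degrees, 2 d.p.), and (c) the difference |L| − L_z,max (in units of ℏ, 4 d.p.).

A k state has l = 7.
|L| = ℏ√(7·8) = 2√14 ℏ ≈ 7.483ℏ.
For m_l = 3: cos θ = 3/√56, θ ≈ 66.37°.
|L| − L_z,max = (2√14 − 7)ℏ ≈ 0.4833ℏ.

|L| = 2√14 ℏ ≈ 7.483ℏ; θ(m_l=3) ≈ 66.37°; |L|−L_z,max ≈ 0.4833ℏ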